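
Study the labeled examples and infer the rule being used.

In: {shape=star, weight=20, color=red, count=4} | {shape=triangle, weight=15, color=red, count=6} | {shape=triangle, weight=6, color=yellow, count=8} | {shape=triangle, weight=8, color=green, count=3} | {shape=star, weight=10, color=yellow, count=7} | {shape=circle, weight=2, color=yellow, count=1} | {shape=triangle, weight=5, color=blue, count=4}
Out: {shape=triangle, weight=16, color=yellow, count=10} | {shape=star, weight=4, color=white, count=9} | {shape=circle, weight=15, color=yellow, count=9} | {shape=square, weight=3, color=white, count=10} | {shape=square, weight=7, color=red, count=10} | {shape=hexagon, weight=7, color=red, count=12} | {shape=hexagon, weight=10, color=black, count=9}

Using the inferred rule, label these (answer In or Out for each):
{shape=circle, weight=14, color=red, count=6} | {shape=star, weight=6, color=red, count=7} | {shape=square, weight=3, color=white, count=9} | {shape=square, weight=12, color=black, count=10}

A rule that fits every label: count ≤ 8 — true of each 'In' example, false of each 'Out' one.

In, In, Out, Out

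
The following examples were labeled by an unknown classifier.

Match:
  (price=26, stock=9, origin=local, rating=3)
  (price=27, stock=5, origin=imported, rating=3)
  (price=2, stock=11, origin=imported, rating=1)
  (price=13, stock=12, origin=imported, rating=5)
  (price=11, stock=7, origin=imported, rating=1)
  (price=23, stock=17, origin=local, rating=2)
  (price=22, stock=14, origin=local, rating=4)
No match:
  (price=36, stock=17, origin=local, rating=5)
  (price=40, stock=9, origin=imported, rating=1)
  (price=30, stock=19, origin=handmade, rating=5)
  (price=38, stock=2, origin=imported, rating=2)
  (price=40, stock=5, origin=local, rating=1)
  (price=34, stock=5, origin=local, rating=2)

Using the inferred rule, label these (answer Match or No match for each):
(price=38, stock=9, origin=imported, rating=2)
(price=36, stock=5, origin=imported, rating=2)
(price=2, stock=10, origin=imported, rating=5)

The rule appears to be: price ≤ 27.
(price=38, stock=9, origin=imported, rating=2) — price = 38, hence No match. (price=36, stock=5, origin=imported, rating=2) — price = 36, hence No match. (price=2, stock=10, origin=imported, rating=5) — price = 2, hence Match.

No match, No match, Match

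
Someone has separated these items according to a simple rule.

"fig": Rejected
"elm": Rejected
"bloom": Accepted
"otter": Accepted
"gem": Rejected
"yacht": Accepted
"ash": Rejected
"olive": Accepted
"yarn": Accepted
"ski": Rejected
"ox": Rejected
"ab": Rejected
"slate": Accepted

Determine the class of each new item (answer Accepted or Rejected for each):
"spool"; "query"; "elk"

Accepted, Accepted, Rejected

Every 'Accepted' example satisfies: length ≥ 4. None of the 'Rejected' examples do.
"spool": length 5 — matches, so Accepted. "query": length 5 — matches, so Accepted. "elk": length 3 — doesn't qualify, so Rejected.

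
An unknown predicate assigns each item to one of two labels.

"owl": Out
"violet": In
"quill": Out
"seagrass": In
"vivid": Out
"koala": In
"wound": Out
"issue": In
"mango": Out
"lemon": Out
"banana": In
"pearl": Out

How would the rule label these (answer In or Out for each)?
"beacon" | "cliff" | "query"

In, Out, Out

'In' ⟺ has ≥ 3 vowels.
"beacon" → 3 vowels → In.
"cliff" → 1 vowel → Out.
"query" → 2 vowels → Out.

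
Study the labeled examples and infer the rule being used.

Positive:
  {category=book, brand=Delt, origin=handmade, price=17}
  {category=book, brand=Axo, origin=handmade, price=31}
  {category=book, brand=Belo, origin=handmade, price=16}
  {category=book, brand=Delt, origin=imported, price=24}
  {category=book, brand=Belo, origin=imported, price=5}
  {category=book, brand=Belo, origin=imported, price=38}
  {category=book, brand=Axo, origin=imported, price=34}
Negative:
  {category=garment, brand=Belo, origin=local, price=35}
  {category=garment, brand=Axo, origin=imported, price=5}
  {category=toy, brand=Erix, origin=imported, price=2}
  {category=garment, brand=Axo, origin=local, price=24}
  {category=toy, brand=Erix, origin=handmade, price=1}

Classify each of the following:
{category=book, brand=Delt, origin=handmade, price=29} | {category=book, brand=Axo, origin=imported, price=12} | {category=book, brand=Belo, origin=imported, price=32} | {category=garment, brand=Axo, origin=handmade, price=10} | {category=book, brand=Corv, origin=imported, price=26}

Positive, Positive, Positive, Negative, Positive

The rule appears to be: category is book.
{category=book, brand=Delt, origin=handmade, price=29}: category is book — matches, so Positive.
{category=book, brand=Axo, origin=imported, price=12}: category is book — matches, so Positive.
{category=book, brand=Belo, origin=imported, price=32}: category is book — matches, so Positive.
{category=garment, brand=Axo, origin=handmade, price=10}: category is garment — fails this test, so Negative.
{category=book, brand=Corv, origin=imported, price=26}: category is book — matches, so Positive.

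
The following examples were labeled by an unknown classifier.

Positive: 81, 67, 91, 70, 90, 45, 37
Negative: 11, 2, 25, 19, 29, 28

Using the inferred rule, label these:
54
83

Positive, Positive

The pattern is that an item is 'Positive' exactly when: at least 37.
54: 54 ≥ 37 — qualifies, so Positive. 83: 83 ≥ 37 — qualifies, so Positive.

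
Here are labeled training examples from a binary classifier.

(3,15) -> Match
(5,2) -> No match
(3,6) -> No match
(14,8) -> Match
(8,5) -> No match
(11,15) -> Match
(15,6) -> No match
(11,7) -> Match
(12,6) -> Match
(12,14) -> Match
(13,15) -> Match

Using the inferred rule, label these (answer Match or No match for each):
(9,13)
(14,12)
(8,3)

Match, Match, No match

The rule appears to be: sum is even.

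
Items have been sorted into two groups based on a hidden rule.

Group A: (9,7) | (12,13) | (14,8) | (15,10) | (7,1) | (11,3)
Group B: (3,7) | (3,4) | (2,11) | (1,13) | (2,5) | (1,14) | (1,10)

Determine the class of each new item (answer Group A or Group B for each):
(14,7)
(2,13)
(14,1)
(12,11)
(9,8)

Group A, Group B, Group A, Group A, Group A

The classifier is using: first ≥ 4.
(14,7): first 14 — meets the rule, so Group A.
(2,13): first 2 — fails this test, so Group B.
(14,1): first 14 — meets the rule, so Group A.
(12,11): first 12 — meets the rule, so Group A.
(9,8): first 9 — meets the rule, so Group A.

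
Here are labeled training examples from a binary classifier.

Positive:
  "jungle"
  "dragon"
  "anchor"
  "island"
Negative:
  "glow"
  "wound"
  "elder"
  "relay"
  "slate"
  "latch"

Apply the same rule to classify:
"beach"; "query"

Negative, Negative

Rule: length 6. This holds for each 'Positive' example and fails for each 'Negative' one.
"beach" — length 5, hence Negative. "query" — length 5, hence Negative.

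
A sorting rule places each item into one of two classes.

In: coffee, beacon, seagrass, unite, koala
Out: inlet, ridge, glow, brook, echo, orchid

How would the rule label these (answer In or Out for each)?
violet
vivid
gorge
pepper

All 'In' examples share one property — has ≥ 3 vowels — and every 'Out' example lacks it.
violet — 3 vowels, hence In. vivid — 2 vowels, hence Out. gorge — 2 vowels, hence Out. pepper — 2 vowels, hence Out.

In, Out, Out, Out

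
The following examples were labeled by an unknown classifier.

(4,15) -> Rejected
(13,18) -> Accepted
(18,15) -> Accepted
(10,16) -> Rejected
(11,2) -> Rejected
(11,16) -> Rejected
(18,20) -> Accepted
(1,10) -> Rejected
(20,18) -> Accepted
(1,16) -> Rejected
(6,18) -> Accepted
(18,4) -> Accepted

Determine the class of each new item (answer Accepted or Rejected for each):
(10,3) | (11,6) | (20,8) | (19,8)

Rejected, Rejected, Accepted, Accepted

The distinguishing property — max ≥ 18 — holds for all the 'Accepted' cases and none of the 'Rejected' cases.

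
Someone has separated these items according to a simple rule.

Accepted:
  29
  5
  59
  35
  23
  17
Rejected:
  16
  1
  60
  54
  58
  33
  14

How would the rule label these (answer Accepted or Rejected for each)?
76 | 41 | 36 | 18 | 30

Rejected, Accepted, Rejected, Rejected, Rejected

The classifier is using: ≡ 5 (mod 6).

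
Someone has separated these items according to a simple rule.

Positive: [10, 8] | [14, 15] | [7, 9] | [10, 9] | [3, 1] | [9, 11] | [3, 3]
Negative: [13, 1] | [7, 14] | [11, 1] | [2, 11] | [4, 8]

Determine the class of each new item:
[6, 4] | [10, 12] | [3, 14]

Positive, Positive, Negative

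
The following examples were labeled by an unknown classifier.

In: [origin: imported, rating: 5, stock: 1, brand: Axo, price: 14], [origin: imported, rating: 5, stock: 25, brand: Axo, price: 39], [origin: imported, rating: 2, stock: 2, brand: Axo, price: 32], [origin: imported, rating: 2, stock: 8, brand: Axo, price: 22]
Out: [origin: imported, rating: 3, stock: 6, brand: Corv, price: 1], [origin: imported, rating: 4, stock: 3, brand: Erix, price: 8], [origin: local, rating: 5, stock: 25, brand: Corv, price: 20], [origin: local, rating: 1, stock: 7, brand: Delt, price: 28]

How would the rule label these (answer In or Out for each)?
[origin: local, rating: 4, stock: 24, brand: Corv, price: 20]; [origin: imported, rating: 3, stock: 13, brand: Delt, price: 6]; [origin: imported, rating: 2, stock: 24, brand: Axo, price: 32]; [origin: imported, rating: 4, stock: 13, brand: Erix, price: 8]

The rule appears to be: brand is Axo.
[origin: local, rating: 4, stock: 24, brand: Corv, price: 20] — brand is Corv, hence Out.
[origin: imported, rating: 3, stock: 13, brand: Delt, price: 6] — brand is Delt, hence Out.
[origin: imported, rating: 2, stock: 24, brand: Axo, price: 32] — brand is Axo, hence In.
[origin: imported, rating: 4, stock: 13, brand: Erix, price: 8] — brand is Erix, hence Out.

Out, Out, In, Out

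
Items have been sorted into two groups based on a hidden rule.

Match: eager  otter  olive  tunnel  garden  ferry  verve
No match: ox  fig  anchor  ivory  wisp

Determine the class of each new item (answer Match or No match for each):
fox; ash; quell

Checking candidate rules against both groups, what survives is: contains 'e'.
fox — no 'e', hence No match.
ash — no 'e', hence No match.
quell — has 'e', hence Match.

No match, No match, Match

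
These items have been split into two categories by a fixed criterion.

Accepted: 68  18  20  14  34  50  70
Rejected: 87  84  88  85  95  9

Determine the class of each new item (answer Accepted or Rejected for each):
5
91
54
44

All 'Accepted' examples share one property — even AND at most 70 — and every 'Rejected' example lacks it.
5: 5 is odd, 5 ≤ 70 — fails the rule, so Rejected.
91: 91 is odd, 91 > 70 — fails the rule, so Rejected.
54: 54 is even, 54 ≤ 70 — fits, so Accepted.
44: 44 is even, 44 ≤ 70 — fits, so Accepted.

Rejected, Rejected, Accepted, Accepted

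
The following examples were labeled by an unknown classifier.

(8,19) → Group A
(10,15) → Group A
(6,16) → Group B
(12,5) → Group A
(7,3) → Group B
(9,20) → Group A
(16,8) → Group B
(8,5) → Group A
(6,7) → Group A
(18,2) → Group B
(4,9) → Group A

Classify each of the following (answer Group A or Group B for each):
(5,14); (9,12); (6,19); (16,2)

Group A, Group A, Group A, Group B

The classifier is using: sum is odd.
(5,14): 5+14 = 19 — matches, so Group A. (9,12): 9+12 = 21 — matches, so Group A. (6,19): 6+19 = 25 — matches, so Group A. (16,2): 16+2 = 18 — does not satisfy this, so Group B.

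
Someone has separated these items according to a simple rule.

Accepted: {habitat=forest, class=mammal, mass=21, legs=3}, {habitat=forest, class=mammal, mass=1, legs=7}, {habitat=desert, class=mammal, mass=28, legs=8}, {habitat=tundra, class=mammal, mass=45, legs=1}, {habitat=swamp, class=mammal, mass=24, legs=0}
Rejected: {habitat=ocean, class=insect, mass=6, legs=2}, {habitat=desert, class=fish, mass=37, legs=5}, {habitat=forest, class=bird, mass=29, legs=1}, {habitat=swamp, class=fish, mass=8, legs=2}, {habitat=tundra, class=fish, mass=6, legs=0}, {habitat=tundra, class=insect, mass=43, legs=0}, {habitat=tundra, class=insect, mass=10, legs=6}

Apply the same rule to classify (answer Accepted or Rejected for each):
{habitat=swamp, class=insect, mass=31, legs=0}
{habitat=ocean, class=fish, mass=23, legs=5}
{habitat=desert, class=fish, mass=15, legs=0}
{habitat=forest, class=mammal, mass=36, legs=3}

Rejected, Rejected, Rejected, Accepted

All 'Accepted' examples share one property — class is mammal — and every 'Rejected' example lacks it.
{habitat=swamp, class=insect, mass=31, legs=0}: Rejected (class is insect).
{habitat=ocean, class=fish, mass=23, legs=5}: Rejected (class is fish).
{habitat=desert, class=fish, mass=15, legs=0}: Rejected (class is fish).
{habitat=forest, class=mammal, mass=36, legs=3}: Accepted (class is mammal).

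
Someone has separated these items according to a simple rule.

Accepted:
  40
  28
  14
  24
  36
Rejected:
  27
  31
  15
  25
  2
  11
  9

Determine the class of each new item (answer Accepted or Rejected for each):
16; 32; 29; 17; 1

Accepted, Accepted, Rejected, Rejected, Rejected

One predicate separates the groups cleanly: even AND at least 9.
16: Accepted (16 is even, 16 ≥ 9).
32: Accepted (32 is even, 32 ≥ 9).
29: Rejected (29 is odd, 29 ≥ 9).
17: Rejected (17 is odd, 17 ≥ 9).
1: Rejected (1 is odd, 1 < 9).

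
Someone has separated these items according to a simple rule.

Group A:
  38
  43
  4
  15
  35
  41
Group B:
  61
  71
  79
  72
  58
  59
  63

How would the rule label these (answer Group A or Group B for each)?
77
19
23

The common property of the 'Group A' items is: at most 43. No 'Group B' item has it.
77 → 77 > 43 → Group B.
19 → 19 ≤ 43 → Group A.
23 → 23 ≤ 43 → Group A.

Group B, Group A, Group A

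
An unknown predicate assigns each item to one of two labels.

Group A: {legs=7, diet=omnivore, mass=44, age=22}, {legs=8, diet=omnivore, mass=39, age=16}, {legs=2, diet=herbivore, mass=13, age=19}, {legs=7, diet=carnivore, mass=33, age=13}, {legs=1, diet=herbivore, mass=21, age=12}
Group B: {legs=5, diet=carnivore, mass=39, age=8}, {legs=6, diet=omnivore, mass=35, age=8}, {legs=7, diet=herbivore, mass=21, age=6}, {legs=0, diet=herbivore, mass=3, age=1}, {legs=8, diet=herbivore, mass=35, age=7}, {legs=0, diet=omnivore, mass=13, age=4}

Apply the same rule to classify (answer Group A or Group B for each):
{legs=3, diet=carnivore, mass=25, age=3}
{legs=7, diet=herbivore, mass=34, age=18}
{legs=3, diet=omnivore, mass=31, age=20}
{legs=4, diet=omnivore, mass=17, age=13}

Group B, Group A, Group A, Group A

The classifier is using: age ≥ 12.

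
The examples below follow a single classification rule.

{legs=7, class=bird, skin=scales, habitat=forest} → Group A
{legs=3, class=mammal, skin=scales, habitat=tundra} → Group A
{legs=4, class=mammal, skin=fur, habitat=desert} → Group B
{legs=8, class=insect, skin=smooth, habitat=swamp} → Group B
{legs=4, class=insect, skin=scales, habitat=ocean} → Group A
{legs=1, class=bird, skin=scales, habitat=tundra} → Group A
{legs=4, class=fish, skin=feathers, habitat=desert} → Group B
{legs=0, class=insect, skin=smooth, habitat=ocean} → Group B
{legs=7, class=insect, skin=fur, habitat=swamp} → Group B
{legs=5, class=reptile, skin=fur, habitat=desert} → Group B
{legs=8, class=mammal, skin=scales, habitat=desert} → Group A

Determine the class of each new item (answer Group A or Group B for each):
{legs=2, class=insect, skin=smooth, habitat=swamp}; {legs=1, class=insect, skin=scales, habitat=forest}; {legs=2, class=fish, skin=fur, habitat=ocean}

The pattern is that an item is 'Group A' exactly when: skin is scales.
{legs=2, class=insect, skin=smooth, habitat=swamp} — skin is smooth, hence Group B. {legs=1, class=insect, skin=scales, habitat=forest} — skin is scales, hence Group A. {legs=2, class=fish, skin=fur, habitat=ocean} — skin is fur, hence Group B.

Group B, Group A, Group B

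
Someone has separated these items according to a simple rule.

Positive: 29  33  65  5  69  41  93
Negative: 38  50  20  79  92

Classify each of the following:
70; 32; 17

Negative, Negative, Positive

The rule appears to be: ≡ 1 (mod 4).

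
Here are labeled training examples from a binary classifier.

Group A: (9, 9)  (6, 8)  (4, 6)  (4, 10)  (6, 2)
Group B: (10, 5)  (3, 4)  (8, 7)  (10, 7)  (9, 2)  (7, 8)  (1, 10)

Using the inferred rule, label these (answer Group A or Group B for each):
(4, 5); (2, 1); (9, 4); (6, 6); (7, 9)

The pattern is that an item is 'Group A' exactly when: sum is even.
(4, 5) — 4+5 = 9, hence Group B.
(2, 1) — 2+1 = 3, hence Group B.
(9, 4) — 9+4 = 13, hence Group B.
(6, 6) — 6+6 = 12, hence Group A.
(7, 9) — 7+9 = 16, hence Group A.

Group B, Group B, Group B, Group A, Group A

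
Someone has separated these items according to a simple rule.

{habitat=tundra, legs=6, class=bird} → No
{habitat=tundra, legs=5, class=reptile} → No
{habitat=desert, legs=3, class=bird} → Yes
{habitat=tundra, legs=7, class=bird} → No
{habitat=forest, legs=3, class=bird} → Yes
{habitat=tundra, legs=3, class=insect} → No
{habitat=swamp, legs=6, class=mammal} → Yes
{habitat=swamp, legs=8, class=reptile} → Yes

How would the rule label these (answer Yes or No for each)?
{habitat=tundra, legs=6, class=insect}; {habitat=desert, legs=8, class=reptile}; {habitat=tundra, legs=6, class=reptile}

Every 'Yes' example satisfies: habitat is not tundra. None of the 'No' examples do.
{habitat=tundra, legs=6, class=insect}: habitat is tundra, does not satisfy this → No. {habitat=desert, legs=8, class=reptile}: habitat is desert, passes → Yes. {habitat=tundra, legs=6, class=reptile}: habitat is tundra, does not satisfy this → No.

No, Yes, No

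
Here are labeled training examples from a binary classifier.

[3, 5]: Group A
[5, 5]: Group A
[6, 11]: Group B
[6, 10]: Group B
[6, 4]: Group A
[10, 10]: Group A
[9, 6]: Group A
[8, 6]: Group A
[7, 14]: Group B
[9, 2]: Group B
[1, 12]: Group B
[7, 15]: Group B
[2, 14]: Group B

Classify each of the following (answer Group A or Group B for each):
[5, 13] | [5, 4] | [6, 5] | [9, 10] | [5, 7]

The pattern is that an item is 'Group A' exactly when: |first − second| ≤ 3.
[5, 13]: |5−13| = 8 — lacks this property, so Group B.
[5, 4]: |5−4| = 1 — passes, so Group A.
[6, 5]: |6−5| = 1 — passes, so Group A.
[9, 10]: |9−10| = 1 — passes, so Group A.
[5, 7]: |5−7| = 2 — passes, so Group A.

Group B, Group A, Group A, Group A, Group A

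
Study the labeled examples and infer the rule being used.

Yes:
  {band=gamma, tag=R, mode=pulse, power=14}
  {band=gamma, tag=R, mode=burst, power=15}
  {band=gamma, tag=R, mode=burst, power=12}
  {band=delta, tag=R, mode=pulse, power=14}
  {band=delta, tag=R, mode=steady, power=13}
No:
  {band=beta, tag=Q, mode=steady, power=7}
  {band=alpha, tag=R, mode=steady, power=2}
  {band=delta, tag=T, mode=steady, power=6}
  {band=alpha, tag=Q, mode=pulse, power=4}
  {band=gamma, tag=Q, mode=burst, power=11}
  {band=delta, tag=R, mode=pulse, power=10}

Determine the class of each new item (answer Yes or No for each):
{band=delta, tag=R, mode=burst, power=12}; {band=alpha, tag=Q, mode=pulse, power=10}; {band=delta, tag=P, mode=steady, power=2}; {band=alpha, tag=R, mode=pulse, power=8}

Yes, No, No, No

A rule that fits every label: power ≥ 12 — true of each 'Yes' example, false of each 'No' one.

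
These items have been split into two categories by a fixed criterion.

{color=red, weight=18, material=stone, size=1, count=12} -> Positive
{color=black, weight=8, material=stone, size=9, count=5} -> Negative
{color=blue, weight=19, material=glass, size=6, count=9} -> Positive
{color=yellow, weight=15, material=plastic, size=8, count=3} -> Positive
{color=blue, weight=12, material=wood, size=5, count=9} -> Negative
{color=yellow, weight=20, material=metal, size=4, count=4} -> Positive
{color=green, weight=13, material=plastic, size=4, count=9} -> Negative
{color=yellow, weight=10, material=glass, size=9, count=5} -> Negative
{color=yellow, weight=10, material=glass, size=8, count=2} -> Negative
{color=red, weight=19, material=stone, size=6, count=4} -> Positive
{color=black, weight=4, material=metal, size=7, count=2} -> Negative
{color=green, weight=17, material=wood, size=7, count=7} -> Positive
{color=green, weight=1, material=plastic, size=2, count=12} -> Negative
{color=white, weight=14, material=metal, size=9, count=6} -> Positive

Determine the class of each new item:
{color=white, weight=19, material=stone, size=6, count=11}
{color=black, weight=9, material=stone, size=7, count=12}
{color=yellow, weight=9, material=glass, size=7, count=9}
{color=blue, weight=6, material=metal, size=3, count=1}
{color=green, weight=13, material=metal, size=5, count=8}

Positive, Negative, Negative, Negative, Negative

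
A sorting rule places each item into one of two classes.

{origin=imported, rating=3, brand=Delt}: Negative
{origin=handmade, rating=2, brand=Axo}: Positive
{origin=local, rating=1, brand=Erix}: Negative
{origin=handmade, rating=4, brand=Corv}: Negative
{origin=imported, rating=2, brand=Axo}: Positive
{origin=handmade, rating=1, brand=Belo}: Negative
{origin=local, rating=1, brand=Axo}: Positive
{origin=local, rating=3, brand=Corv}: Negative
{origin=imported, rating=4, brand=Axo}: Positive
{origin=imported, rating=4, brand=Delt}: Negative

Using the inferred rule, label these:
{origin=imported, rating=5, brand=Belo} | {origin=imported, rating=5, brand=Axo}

Negative, Positive

The pattern is that an item is 'Positive' exactly when: brand is Axo.
{origin=imported, rating=5, brand=Belo}: Negative (brand is Belo).
{origin=imported, rating=5, brand=Axo}: Positive (brand is Axo).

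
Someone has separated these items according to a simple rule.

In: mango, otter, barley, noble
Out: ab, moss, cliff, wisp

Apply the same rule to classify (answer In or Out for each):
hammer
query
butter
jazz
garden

One predicate separates the groups cleanly: has ≥ 2 vowels.

In, In, In, Out, In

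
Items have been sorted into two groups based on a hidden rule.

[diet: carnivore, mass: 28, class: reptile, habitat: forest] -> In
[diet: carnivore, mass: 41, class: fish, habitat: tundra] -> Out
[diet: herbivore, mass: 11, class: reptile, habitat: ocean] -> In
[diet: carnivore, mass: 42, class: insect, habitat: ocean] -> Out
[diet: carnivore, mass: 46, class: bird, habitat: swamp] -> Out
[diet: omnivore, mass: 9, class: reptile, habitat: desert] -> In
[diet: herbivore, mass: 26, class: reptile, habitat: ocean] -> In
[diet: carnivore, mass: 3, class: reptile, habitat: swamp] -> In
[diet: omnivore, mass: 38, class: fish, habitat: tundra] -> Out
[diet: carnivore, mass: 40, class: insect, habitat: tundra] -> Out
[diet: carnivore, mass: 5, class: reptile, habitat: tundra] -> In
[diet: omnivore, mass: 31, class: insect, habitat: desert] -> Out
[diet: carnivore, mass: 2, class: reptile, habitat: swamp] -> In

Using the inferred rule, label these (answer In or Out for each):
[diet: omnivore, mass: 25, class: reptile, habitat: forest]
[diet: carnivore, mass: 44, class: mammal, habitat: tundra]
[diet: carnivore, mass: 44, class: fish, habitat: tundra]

In, Out, Out

All 'In' examples share one property — class is reptile — and every 'Out' example lacks it.
In: [diet: omnivore, mass: 25, class: reptile, habitat: forest], since class is reptile. Out: [diet: carnivore, mass: 44, class: mammal, habitat: tundra], since class is mammal. Out: [diet: carnivore, mass: 44, class: fish, habitat: tundra], since class is fish.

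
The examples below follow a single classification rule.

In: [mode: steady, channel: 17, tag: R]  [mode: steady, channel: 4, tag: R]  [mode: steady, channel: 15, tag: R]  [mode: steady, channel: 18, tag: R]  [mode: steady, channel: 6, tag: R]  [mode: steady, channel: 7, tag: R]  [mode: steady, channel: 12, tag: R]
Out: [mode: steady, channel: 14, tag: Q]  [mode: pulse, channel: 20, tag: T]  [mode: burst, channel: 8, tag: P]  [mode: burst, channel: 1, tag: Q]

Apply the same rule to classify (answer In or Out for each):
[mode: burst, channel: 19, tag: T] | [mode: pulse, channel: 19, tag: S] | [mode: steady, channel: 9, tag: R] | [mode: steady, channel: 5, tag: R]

Out, Out, In, In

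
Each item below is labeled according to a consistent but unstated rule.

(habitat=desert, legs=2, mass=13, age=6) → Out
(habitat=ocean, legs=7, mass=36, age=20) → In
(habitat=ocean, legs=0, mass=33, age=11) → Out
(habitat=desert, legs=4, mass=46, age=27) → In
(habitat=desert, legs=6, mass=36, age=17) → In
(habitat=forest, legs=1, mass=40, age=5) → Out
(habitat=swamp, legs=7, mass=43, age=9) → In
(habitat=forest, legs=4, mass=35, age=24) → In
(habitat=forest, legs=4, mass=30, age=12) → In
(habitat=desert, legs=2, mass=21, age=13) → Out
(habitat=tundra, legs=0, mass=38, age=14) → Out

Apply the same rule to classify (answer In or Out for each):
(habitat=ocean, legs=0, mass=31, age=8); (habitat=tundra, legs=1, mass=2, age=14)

Out, Out

The classifier is using: legs ≥ 4.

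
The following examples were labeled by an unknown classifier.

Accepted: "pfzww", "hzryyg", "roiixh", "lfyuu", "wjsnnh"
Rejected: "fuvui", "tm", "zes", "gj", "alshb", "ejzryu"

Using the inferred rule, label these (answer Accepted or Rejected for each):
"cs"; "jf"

All 'Accepted' examples share one property — has a double letter — and every 'Rejected' example lacks it.
"cs": Rejected (no doubled letter).
"jf": Rejected (no doubled letter).

Rejected, Rejected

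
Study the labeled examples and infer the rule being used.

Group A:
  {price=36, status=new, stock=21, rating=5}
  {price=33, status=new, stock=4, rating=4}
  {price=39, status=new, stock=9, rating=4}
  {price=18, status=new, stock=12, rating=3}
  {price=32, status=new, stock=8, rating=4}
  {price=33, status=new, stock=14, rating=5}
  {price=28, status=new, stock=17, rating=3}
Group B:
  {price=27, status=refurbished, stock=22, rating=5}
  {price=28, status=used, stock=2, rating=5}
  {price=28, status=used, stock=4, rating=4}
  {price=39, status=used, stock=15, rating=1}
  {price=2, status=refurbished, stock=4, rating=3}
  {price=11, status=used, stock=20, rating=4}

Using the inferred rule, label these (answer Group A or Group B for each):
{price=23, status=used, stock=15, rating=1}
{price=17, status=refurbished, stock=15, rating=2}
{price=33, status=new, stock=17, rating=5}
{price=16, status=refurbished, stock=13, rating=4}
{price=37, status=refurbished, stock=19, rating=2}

Group B, Group B, Group A, Group B, Group B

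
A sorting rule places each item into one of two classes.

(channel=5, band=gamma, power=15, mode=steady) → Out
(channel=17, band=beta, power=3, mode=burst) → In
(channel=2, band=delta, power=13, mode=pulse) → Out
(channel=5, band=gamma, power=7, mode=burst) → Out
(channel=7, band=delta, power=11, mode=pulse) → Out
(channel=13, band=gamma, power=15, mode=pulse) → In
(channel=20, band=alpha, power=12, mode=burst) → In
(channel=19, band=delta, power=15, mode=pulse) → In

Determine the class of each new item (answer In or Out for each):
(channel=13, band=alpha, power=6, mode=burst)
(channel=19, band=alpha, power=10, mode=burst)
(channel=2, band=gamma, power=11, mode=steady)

In, In, Out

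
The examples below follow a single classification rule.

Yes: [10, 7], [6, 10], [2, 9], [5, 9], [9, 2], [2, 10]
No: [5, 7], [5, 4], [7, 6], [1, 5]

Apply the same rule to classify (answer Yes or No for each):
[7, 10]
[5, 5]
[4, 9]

All 'Yes' examples share one property — max ≥ 9 — and every 'No' example lacks it.
[7, 10]: Yes (max 10).
[5, 5]: No (max 5).
[4, 9]: Yes (max 9).

Yes, No, Yes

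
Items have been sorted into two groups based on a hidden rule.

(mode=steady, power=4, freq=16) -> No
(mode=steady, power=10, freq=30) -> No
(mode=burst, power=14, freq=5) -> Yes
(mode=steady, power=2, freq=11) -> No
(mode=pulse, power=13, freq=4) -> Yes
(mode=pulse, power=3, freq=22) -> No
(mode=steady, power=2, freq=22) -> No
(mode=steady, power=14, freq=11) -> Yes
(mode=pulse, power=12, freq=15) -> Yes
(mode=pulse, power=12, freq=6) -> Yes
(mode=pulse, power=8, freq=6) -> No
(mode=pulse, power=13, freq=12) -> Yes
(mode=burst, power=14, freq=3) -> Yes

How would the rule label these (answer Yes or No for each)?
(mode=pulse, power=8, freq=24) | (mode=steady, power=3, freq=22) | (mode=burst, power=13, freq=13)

A rule that fits every label: power ≥ 12 — true of each 'Yes' example, false of each 'No' one.
(mode=pulse, power=8, freq=24): power = 8, lacks this property → No. (mode=steady, power=3, freq=22): power = 3, lacks this property → No. (mode=burst, power=13, freq=13): power = 13, qualifies → Yes.

No, No, Yes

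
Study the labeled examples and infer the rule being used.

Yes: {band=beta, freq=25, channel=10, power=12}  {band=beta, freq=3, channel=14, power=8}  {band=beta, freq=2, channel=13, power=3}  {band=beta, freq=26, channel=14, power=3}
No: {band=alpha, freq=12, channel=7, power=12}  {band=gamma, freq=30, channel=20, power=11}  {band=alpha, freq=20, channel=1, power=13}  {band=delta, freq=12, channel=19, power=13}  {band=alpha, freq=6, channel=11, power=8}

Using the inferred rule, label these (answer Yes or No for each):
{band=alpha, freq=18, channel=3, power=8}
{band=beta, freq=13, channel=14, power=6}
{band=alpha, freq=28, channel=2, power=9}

A rule that fits every label: band is beta — true of each 'Yes' example, false of each 'No' one.

No, Yes, No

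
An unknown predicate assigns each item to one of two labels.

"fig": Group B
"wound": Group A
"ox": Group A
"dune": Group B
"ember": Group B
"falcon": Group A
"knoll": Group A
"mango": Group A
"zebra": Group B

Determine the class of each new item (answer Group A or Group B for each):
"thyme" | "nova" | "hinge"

Checking candidate rules against both groups, what survives is: contains 'o'.
"thyme": no 'o', doesn't qualify → Group B. "nova": has 'o', meets the rule → Group A. "hinge": no 'o', doesn't qualify → Group B.

Group B, Group A, Group B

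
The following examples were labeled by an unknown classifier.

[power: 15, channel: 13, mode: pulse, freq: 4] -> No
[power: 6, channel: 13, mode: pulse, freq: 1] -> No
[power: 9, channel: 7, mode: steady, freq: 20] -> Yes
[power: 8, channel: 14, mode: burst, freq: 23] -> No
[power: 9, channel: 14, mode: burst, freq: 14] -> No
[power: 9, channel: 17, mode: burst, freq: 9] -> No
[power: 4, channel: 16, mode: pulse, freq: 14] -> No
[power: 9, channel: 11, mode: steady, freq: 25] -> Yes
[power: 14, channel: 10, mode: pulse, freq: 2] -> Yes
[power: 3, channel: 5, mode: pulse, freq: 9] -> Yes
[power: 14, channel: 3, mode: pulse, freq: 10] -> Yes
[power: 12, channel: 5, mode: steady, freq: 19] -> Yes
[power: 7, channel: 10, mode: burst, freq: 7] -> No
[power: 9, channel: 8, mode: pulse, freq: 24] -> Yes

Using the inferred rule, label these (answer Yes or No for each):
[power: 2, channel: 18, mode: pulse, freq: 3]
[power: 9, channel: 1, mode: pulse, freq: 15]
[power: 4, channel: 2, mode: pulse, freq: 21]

No, Yes, Yes

The classifier is using: freq ≠ 7 AND channel ≤ 11.
[power: 2, channel: 18, mode: pulse, freq: 3] — freq = 3, channel = 18, hence No.
[power: 9, channel: 1, mode: pulse, freq: 15] — freq = 15, channel = 1, hence Yes.
[power: 4, channel: 2, mode: pulse, freq: 21] — freq = 21, channel = 2, hence Yes.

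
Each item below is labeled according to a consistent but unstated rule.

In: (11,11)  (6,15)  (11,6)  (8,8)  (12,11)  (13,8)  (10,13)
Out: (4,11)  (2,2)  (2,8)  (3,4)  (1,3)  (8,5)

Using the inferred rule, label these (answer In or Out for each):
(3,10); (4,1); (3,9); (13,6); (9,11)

The simplest hypothesis consistent with all the labels is: sum ≥ 16.
(3,10): 3+10 = 13, lacks this property → Out.
(4,1): 4+1 = 5, lacks this property → Out.
(3,9): 3+9 = 12, lacks this property → Out.
(13,6): 13+6 = 19, has this property → In.
(9,11): 9+11 = 20, has this property → In.

Out, Out, Out, In, In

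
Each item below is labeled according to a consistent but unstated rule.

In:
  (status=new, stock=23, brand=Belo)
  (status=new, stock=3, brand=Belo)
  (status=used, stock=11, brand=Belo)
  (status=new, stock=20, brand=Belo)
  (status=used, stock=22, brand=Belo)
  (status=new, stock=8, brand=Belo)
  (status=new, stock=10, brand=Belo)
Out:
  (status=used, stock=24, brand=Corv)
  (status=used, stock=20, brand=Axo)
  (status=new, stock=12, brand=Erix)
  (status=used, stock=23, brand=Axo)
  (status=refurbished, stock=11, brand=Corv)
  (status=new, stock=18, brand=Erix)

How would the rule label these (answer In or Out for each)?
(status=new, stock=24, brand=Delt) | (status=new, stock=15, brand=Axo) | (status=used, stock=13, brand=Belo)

Out, Out, In

The pattern is that an item is 'In' exactly when: brand is Belo.
(status=new, stock=24, brand=Delt) — brand is Delt, hence Out. (status=new, stock=15, brand=Axo) — brand is Axo, hence Out. (status=used, stock=13, brand=Belo) — brand is Belo, hence In.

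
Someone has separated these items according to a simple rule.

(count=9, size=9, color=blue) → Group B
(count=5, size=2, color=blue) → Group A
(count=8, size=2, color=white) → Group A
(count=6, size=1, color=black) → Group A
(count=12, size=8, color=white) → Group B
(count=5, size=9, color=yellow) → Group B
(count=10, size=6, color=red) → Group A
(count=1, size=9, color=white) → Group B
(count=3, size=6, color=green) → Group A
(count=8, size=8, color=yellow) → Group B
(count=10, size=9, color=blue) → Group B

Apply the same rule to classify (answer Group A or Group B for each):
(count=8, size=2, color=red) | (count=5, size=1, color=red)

Every 'Group A' example satisfies: size ≤ 6. None of the 'Group B' examples do.
(count=8, size=2, color=red) → size = 2 → Group A. (count=5, size=1, color=red) → size = 1 → Group A.

Group A, Group A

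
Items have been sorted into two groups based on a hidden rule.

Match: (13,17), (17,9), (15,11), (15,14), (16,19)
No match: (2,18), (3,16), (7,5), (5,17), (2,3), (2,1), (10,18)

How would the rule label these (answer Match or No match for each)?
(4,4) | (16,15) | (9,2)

The pattern is that an item is 'Match' exactly when: first ≥ 11.
(4,4) — first 4, hence No match. (16,15) — first 16, hence Match. (9,2) — first 9, hence No match.

No match, Match, No match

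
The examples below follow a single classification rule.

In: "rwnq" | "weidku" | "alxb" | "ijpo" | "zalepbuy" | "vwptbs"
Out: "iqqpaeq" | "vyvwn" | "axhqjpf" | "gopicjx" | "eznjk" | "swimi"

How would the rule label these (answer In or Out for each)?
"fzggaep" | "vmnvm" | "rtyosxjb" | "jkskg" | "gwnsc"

Out, Out, In, Out, Out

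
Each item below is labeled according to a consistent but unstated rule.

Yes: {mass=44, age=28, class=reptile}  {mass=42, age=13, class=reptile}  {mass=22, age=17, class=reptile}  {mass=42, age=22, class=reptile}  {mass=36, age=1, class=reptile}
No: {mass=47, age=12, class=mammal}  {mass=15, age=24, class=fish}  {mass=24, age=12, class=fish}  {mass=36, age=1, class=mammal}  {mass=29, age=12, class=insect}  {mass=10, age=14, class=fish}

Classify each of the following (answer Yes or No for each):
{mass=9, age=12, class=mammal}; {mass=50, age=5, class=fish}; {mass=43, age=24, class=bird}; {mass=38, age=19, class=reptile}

No, No, No, Yes

The pattern is that an item is 'Yes' exactly when: class is reptile.
No: {mass=9, age=12, class=mammal}, since class is mammal. No: {mass=50, age=5, class=fish}, since class is fish. No: {mass=43, age=24, class=bird}, since class is bird. Yes: {mass=38, age=19, class=reptile}, since class is reptile.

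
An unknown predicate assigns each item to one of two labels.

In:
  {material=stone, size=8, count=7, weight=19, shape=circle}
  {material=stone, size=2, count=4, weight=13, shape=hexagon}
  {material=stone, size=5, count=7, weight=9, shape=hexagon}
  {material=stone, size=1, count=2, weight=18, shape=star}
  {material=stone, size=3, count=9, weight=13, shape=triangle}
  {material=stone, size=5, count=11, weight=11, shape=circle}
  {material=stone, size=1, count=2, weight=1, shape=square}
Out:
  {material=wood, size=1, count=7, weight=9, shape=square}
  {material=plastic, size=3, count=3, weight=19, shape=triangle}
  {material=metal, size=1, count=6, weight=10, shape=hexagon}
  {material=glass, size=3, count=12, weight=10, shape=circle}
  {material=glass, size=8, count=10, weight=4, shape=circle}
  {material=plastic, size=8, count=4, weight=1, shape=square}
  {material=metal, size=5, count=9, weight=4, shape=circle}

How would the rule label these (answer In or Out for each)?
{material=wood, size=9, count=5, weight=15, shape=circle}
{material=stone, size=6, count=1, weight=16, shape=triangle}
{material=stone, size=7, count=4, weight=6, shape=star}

Every 'In' example satisfies: material is stone. None of the 'Out' examples do.
{material=wood, size=9, count=5, weight=15, shape=circle} → material is wood → Out.
{material=stone, size=6, count=1, weight=16, shape=triangle} → material is stone → In.
{material=stone, size=7, count=4, weight=6, shape=star} → material is stone → In.

Out, In, In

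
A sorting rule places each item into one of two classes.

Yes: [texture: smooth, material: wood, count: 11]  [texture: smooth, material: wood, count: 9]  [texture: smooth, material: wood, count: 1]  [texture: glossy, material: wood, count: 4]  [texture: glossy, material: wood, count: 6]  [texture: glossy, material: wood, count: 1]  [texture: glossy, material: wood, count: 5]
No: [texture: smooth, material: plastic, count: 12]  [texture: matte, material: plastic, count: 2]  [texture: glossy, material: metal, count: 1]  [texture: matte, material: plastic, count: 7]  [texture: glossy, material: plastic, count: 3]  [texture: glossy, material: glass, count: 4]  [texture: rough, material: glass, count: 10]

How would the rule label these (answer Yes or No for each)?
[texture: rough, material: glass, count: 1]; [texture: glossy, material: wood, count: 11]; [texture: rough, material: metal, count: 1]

No, Yes, No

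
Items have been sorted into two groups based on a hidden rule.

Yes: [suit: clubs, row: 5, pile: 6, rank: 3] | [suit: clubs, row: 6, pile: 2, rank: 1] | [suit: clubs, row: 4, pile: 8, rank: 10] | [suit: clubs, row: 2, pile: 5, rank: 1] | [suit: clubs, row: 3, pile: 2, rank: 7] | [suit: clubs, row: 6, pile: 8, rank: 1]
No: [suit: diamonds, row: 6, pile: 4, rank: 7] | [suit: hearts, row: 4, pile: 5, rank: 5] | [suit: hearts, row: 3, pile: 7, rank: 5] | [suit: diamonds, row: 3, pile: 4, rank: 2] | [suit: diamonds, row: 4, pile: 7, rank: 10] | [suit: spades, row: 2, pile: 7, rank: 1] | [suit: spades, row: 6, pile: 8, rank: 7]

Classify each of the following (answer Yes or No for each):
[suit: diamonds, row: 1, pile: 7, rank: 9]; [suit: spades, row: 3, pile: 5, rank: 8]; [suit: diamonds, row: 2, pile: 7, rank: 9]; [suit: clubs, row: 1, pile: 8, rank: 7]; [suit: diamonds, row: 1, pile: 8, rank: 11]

The classifier is using: suit is clubs.

No, No, No, Yes, No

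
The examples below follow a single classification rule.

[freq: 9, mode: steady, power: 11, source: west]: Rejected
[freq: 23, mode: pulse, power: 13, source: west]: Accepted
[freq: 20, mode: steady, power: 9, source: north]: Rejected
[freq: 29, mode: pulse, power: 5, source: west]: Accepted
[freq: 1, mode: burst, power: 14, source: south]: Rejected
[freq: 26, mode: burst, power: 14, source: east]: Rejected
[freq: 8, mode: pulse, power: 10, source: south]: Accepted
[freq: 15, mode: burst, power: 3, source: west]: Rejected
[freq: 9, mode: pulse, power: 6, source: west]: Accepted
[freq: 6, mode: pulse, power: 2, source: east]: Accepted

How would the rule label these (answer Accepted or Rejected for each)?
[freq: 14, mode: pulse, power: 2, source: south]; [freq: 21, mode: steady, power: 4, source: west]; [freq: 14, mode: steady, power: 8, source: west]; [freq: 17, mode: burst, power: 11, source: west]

Accepted, Rejected, Rejected, Rejected

The classifier is using: mode is pulse.
[freq: 14, mode: pulse, power: 2, source: south] — mode is pulse, hence Accepted.
[freq: 21, mode: steady, power: 4, source: west] — mode is steady, hence Rejected.
[freq: 14, mode: steady, power: 8, source: west] — mode is steady, hence Rejected.
[freq: 17, mode: burst, power: 11, source: west] — mode is burst, hence Rejected.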